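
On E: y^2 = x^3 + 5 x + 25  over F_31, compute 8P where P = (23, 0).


k = 8 = 1000_2 (binary, LSB first: 0001)
Double-and-add from P = (23, 0):
  bit 0 = 0: acc unchanged = O
  bit 1 = 0: acc unchanged = O
  bit 2 = 0: acc unchanged = O
  bit 3 = 1: acc = O + O = O

8P = O


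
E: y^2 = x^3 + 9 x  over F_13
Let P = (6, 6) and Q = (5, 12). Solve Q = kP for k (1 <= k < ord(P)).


Enumerate multiples of P until we hit Q = (5, 12):
  1P = (6, 6)
  2P = (1, 7)
  3P = (5, 12)
Match found at i = 3.

k = 3


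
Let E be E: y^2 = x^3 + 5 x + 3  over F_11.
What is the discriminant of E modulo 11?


4 a^3 + 27 b^2 = 4*5^3 + 27*3^2 = 500 + 243 = 743
Delta = -16 * (743) = -11888
Delta mod 11 = 3

Delta = 3 (mod 11)


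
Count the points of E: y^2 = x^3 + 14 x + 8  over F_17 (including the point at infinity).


For each x in F_17, count y with y^2 = x^3 + 14 x + 8 mod 17:
  x = 0: RHS = 8, y in [5, 12]  -> 2 point(s)
  x = 3: RHS = 9, y in [3, 14]  -> 2 point(s)
  x = 4: RHS = 9, y in [3, 14]  -> 2 point(s)
  x = 5: RHS = 16, y in [4, 13]  -> 2 point(s)
  x = 6: RHS = 2, y in [6, 11]  -> 2 point(s)
  x = 9: RHS = 13, y in [8, 9]  -> 2 point(s)
  x = 10: RHS = 9, y in [3, 14]  -> 2 point(s)
  x = 12: RHS = 0, y in [0]  -> 1 point(s)
Affine points: 15. Add the point at infinity: total = 16.

#E(F_17) = 16


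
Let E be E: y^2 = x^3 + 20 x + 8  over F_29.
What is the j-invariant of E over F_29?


Delta = -16(4 a^3 + 27 b^2) mod 29 = 13
-1728 * (4 a)^3 = -1728 * (4*20)^3 mod 29 = 2
j = 2 * 13^(-1) mod 29 = 18

j = 18 (mod 29)


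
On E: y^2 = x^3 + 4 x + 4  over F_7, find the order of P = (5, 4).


Compute successive multiples of P until we hit O:
  1P = (5, 4)
  2P = (1, 4)
  3P = (1, 3)
  4P = (5, 3)
  5P = O

ord(P) = 5


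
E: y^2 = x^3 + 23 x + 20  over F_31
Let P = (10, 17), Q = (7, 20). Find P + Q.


P != Q, so use the chord formula.
s = (y2 - y1) / (x2 - x1) = (3) / (28) mod 31 = 30
x3 = s^2 - x1 - x2 mod 31 = 30^2 - 10 - 7 = 15
y3 = s (x1 - x3) - y1 mod 31 = 30 * (10 - 15) - 17 = 19

P + Q = (15, 19)


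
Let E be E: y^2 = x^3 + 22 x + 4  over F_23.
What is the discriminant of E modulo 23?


4 a^3 + 27 b^2 = 4*22^3 + 27*4^2 = 42592 + 432 = 43024
Delta = -16 * (43024) = -688384
Delta mod 23 = 6

Delta = 6 (mod 23)


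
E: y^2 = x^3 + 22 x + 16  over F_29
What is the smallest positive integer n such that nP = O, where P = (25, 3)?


Compute successive multiples of P until we hit O:
  1P = (25, 3)
  2P = (12, 23)
  3P = (28, 15)
  4P = (21, 13)
  5P = (11, 20)
  6P = (18, 3)
  7P = (15, 26)
  8P = (23, 4)
  ... (continuing to 37P)
  37P = O

ord(P) = 37


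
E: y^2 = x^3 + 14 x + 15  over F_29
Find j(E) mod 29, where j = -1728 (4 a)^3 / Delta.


Delta = -16(4 a^3 + 27 b^2) mod 29 = 16
-1728 * (4 a)^3 = -1728 * (4*14)^3 mod 29 = 20
j = 20 * 16^(-1) mod 29 = 23

j = 23 (mod 29)


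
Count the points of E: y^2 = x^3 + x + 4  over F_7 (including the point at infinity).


For each x in F_7, count y with y^2 = x^3 + 1 x + 4 mod 7:
  x = 0: RHS = 4, y in [2, 5]  -> 2 point(s)
  x = 2: RHS = 0, y in [0]  -> 1 point(s)
  x = 4: RHS = 2, y in [3, 4]  -> 2 point(s)
  x = 5: RHS = 1, y in [1, 6]  -> 2 point(s)
  x = 6: RHS = 2, y in [3, 4]  -> 2 point(s)
Affine points: 9. Add the point at infinity: total = 10.

#E(F_7) = 10


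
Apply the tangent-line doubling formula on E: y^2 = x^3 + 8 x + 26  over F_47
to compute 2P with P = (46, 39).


Doubling: s = (3 x1^2 + a) / (2 y1)
s = (3*46^2 + 8) / (2*39) mod 47 = 14
x3 = s^2 - 2 x1 mod 47 = 14^2 - 2*46 = 10
y3 = s (x1 - x3) - y1 mod 47 = 14 * (46 - 10) - 39 = 42

2P = (10, 42)


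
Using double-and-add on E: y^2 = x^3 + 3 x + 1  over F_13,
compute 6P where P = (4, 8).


k = 6 = 110_2 (binary, LSB first: 011)
Double-and-add from P = (4, 8):
  bit 0 = 0: acc unchanged = O
  bit 1 = 1: acc = O + (8, 2) = (8, 2)
  bit 2 = 1: acc = (8, 2) + (10, 11) = (12, 6)

6P = (12, 6)


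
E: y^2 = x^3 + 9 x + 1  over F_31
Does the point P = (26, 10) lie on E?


Check whether y^2 = x^3 + 9 x + 1 (mod 31) for (x, y) = (26, 10).
LHS: y^2 = 10^2 mod 31 = 7
RHS: x^3 + 9 x + 1 = 26^3 + 9*26 + 1 mod 31 = 17
LHS != RHS

No, not on the curve


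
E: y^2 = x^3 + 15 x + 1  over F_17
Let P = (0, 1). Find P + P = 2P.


Doubling: s = (3 x1^2 + a) / (2 y1)
s = (3*0^2 + 15) / (2*1) mod 17 = 16
x3 = s^2 - 2 x1 mod 17 = 16^2 - 2*0 = 1
y3 = s (x1 - x3) - y1 mod 17 = 16 * (0 - 1) - 1 = 0

2P = (1, 0)


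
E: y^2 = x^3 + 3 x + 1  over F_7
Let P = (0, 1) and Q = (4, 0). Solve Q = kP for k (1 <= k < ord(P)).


Enumerate multiples of P until we hit Q = (4, 0):
  1P = (0, 1)
  2P = (4, 0)
Match found at i = 2.

k = 2


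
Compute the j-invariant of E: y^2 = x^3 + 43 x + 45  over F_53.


Delta = -16(4 a^3 + 27 b^2) mod 53 = 47
-1728 * (4 a)^3 = -1728 * (4*43)^3 mod 53 = 27
j = 27 * 47^(-1) mod 53 = 22

j = 22 (mod 53)


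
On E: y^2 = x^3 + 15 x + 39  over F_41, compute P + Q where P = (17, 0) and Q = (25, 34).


P != Q, so use the chord formula.
s = (y2 - y1) / (x2 - x1) = (34) / (8) mod 41 = 35
x3 = s^2 - x1 - x2 mod 41 = 35^2 - 17 - 25 = 35
y3 = s (x1 - x3) - y1 mod 41 = 35 * (17 - 35) - 0 = 26

P + Q = (35, 26)


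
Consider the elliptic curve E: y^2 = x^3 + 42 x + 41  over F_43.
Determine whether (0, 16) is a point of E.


Check whether y^2 = x^3 + 42 x + 41 (mod 43) for (x, y) = (0, 16).
LHS: y^2 = 16^2 mod 43 = 41
RHS: x^3 + 42 x + 41 = 0^3 + 42*0 + 41 mod 43 = 41
LHS = RHS

Yes, on the curve


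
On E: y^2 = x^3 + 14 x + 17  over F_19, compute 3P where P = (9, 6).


k = 3 = 11_2 (binary, LSB first: 11)
Double-and-add from P = (9, 6):
  bit 0 = 1: acc = O + (9, 6) = (9, 6)
  bit 1 = 1: acc = (9, 6) + (17, 0) = (9, 13)

3P = (9, 13)


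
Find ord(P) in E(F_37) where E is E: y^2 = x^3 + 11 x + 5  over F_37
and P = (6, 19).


Compute successive multiples of P until we hit O:
  1P = (6, 19)
  2P = (15, 20)
  3P = (32, 11)
  4P = (35, 7)
  5P = (26, 25)
  6P = (21, 32)
  7P = (17, 6)
  8P = (5, 0)
  ... (continuing to 16P)
  16P = O

ord(P) = 16


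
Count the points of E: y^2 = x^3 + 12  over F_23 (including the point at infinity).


For each x in F_23, count y with y^2 = x^3 + 0 x + 12 mod 23:
  x = 0: RHS = 12, y in [9, 14]  -> 2 point(s)
  x = 1: RHS = 13, y in [6, 17]  -> 2 point(s)
  x = 3: RHS = 16, y in [4, 19]  -> 2 point(s)
  x = 8: RHS = 18, y in [8, 15]  -> 2 point(s)
  x = 10: RHS = 0, y in [0]  -> 1 point(s)
  x = 11: RHS = 9, y in [3, 20]  -> 2 point(s)
  x = 13: RHS = 1, y in [1, 22]  -> 2 point(s)
  x = 15: RHS = 6, y in [11, 12]  -> 2 point(s)
  x = 17: RHS = 3, y in [7, 16]  -> 2 point(s)
  x = 18: RHS = 2, y in [5, 18]  -> 2 point(s)
  x = 20: RHS = 8, y in [10, 13]  -> 2 point(s)
  x = 21: RHS = 4, y in [2, 21]  -> 2 point(s)
Affine points: 23. Add the point at infinity: total = 24.

#E(F_23) = 24


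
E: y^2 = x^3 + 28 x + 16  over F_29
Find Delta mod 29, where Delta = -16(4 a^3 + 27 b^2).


4 a^3 + 27 b^2 = 4*28^3 + 27*16^2 = 87808 + 6912 = 94720
Delta = -16 * (94720) = -1515520
Delta mod 29 = 20

Delta = 20 (mod 29)


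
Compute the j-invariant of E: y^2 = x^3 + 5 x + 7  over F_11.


Delta = -16(4 a^3 + 27 b^2) mod 11 = 4
-1728 * (4 a)^3 = -1728 * (4*5)^3 mod 11 = 8
j = 8 * 4^(-1) mod 11 = 2

j = 2 (mod 11)


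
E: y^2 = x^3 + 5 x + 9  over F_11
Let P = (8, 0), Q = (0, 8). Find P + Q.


P != Q, so use the chord formula.
s = (y2 - y1) / (x2 - x1) = (8) / (3) mod 11 = 10
x3 = s^2 - x1 - x2 mod 11 = 10^2 - 8 - 0 = 4
y3 = s (x1 - x3) - y1 mod 11 = 10 * (8 - 4) - 0 = 7

P + Q = (4, 7)


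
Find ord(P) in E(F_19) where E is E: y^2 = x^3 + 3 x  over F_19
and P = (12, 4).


Compute successive multiples of P until we hit O:
  1P = (12, 4)
  2P = (1, 17)
  3P = (3, 13)
  4P = (5, 8)
  5P = (0, 0)
  6P = (5, 11)
  7P = (3, 6)
  8P = (1, 2)
  ... (continuing to 10P)
  10P = O

ord(P) = 10


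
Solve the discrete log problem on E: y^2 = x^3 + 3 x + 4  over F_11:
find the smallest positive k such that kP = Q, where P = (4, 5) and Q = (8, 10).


Enumerate multiples of P until we hit Q = (8, 10):
  1P = (4, 5)
  2P = (8, 1)
  3P = (0, 2)
  4P = (0, 9)
  5P = (8, 10)
Match found at i = 5.

k = 5


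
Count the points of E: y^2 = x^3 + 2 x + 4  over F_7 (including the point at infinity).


For each x in F_7, count y with y^2 = x^3 + 2 x + 4 mod 7:
  x = 0: RHS = 4, y in [2, 5]  -> 2 point(s)
  x = 1: RHS = 0, y in [0]  -> 1 point(s)
  x = 2: RHS = 2, y in [3, 4]  -> 2 point(s)
  x = 3: RHS = 2, y in [3, 4]  -> 2 point(s)
  x = 6: RHS = 1, y in [1, 6]  -> 2 point(s)
Affine points: 9. Add the point at infinity: total = 10.

#E(F_7) = 10


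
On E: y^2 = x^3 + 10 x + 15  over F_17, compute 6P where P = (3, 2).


k = 6 = 110_2 (binary, LSB first: 011)
Double-and-add from P = (3, 2):
  bit 0 = 0: acc unchanged = O
  bit 1 = 1: acc = O + (2, 3) = (2, 3)
  bit 2 = 1: acc = (2, 3) + (0, 10) = (6, 11)

6P = (6, 11)


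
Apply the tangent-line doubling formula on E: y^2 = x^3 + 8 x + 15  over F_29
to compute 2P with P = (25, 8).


Doubling: s = (3 x1^2 + a) / (2 y1)
s = (3*25^2 + 8) / (2*8) mod 29 = 18
x3 = s^2 - 2 x1 mod 29 = 18^2 - 2*25 = 13
y3 = s (x1 - x3) - y1 mod 29 = 18 * (25 - 13) - 8 = 5

2P = (13, 5)


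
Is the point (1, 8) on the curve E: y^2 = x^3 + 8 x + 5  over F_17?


Check whether y^2 = x^3 + 8 x + 5 (mod 17) for (x, y) = (1, 8).
LHS: y^2 = 8^2 mod 17 = 13
RHS: x^3 + 8 x + 5 = 1^3 + 8*1 + 5 mod 17 = 14
LHS != RHS

No, not on the curve


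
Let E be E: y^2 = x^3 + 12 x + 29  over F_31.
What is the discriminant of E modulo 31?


4 a^3 + 27 b^2 = 4*12^3 + 27*29^2 = 6912 + 22707 = 29619
Delta = -16 * (29619) = -473904
Delta mod 31 = 24

Delta = 24 (mod 31)


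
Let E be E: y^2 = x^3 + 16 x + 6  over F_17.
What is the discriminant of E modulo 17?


4 a^3 + 27 b^2 = 4*16^3 + 27*6^2 = 16384 + 972 = 17356
Delta = -16 * (17356) = -277696
Delta mod 17 = 16

Delta = 16 (mod 17)


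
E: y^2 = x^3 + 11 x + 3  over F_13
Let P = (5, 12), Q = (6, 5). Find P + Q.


P != Q, so use the chord formula.
s = (y2 - y1) / (x2 - x1) = (6) / (1) mod 13 = 6
x3 = s^2 - x1 - x2 mod 13 = 6^2 - 5 - 6 = 12
y3 = s (x1 - x3) - y1 mod 13 = 6 * (5 - 12) - 12 = 11

P + Q = (12, 11)


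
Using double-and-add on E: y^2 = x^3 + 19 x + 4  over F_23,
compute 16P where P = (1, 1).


k = 16 = 10000_2 (binary, LSB first: 00001)
Double-and-add from P = (1, 1):
  bit 0 = 0: acc unchanged = O
  bit 1 = 0: acc unchanged = O
  bit 2 = 0: acc unchanged = O
  bit 3 = 0: acc unchanged = O
  bit 4 = 1: acc = O + (6, 9) = (6, 9)

16P = (6, 9)


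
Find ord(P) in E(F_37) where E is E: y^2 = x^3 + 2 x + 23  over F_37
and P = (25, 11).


Compute successive multiples of P until we hit O:
  1P = (25, 11)
  2P = (8, 25)
  3P = (13, 27)
  4P = (9, 17)
  5P = (28, 4)
  6P = (10, 28)
  7P = (12, 31)
  8P = (12, 6)
  ... (continuing to 15P)
  15P = O

ord(P) = 15


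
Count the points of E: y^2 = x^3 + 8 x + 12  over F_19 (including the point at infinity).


For each x in F_19, count y with y^2 = x^3 + 8 x + 12 mod 19:
  x = 2: RHS = 17, y in [6, 13]  -> 2 point(s)
  x = 3: RHS = 6, y in [5, 14]  -> 2 point(s)
  x = 5: RHS = 6, y in [5, 14]  -> 2 point(s)
  x = 10: RHS = 9, y in [3, 16]  -> 2 point(s)
  x = 11: RHS = 6, y in [5, 14]  -> 2 point(s)
  x = 15: RHS = 11, y in [7, 12]  -> 2 point(s)
  x = 17: RHS = 7, y in [8, 11]  -> 2 point(s)
Affine points: 14. Add the point at infinity: total = 15.

#E(F_19) = 15


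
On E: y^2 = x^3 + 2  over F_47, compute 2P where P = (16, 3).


Doubling: s = (3 x1^2 + a) / (2 y1)
s = (3*16^2 + 0) / (2*3) mod 47 = 34
x3 = s^2 - 2 x1 mod 47 = 34^2 - 2*16 = 43
y3 = s (x1 - x3) - y1 mod 47 = 34 * (16 - 43) - 3 = 19

2P = (43, 19)


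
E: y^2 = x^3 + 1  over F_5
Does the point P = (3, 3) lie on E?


Check whether y^2 = x^3 + 0 x + 1 (mod 5) for (x, y) = (3, 3).
LHS: y^2 = 3^2 mod 5 = 4
RHS: x^3 + 0 x + 1 = 3^3 + 0*3 + 1 mod 5 = 3
LHS != RHS

No, not on the curve


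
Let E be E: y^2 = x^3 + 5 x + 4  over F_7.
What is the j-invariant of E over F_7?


Delta = -16(4 a^3 + 27 b^2) mod 7 = 5
-1728 * (4 a)^3 = -1728 * (4*5)^3 mod 7 = 6
j = 6 * 5^(-1) mod 7 = 4

j = 4 (mod 7)


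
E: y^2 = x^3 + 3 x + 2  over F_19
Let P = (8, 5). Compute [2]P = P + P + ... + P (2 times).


k = 2 = 10_2 (binary, LSB first: 01)
Double-and-add from P = (8, 5):
  bit 0 = 0: acc unchanged = O
  bit 1 = 1: acc = O + (8, 14) = (8, 14)

2P = (8, 14)


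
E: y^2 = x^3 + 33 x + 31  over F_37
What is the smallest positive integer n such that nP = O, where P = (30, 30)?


Compute successive multiples of P until we hit O:
  1P = (30, 30)
  2P = (23, 28)
  3P = (9, 13)
  4P = (25, 4)
  5P = (12, 34)
  6P = (22, 34)
  7P = (13, 17)
  8P = (28, 2)
  ... (continuing to 40P)
  40P = O

ord(P) = 40


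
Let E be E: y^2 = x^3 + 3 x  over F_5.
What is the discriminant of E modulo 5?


4 a^3 + 27 b^2 = 4*3^3 + 27*0^2 = 108 + 0 = 108
Delta = -16 * (108) = -1728
Delta mod 5 = 2

Delta = 2 (mod 5)


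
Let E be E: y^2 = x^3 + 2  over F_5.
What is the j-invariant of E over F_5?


Delta = -16(4 a^3 + 27 b^2) mod 5 = 2
-1728 * (4 a)^3 = -1728 * (4*0)^3 mod 5 = 0
j = 0 * 2^(-1) mod 5 = 0

j = 0 (mod 5)


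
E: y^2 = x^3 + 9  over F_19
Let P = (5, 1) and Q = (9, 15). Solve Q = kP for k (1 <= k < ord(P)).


Enumerate multiples of P until we hit Q = (9, 15):
  1P = (5, 1)
  2P = (14, 13)
  3P = (6, 4)
  4P = (17, 1)
  5P = (16, 18)
  6P = (4, 4)
  7P = (0, 3)
  8P = (2, 13)
  9P = (9, 15)
Match found at i = 9.

k = 9


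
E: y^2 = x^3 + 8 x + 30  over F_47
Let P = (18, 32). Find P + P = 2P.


Doubling: s = (3 x1^2 + a) / (2 y1)
s = (3*18^2 + 8) / (2*32) mod 47 = 30
x3 = s^2 - 2 x1 mod 47 = 30^2 - 2*18 = 18
y3 = s (x1 - x3) - y1 mod 47 = 30 * (18 - 18) - 32 = 15

2P = (18, 15)


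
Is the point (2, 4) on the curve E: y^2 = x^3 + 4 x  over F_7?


Check whether y^2 = x^3 + 4 x + 0 (mod 7) for (x, y) = (2, 4).
LHS: y^2 = 4^2 mod 7 = 2
RHS: x^3 + 4 x + 0 = 2^3 + 4*2 + 0 mod 7 = 2
LHS = RHS

Yes, on the curve


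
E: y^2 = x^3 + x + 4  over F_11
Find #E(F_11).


For each x in F_11, count y with y^2 = x^3 + 1 x + 4 mod 11:
  x = 0: RHS = 4, y in [2, 9]  -> 2 point(s)
  x = 2: RHS = 3, y in [5, 6]  -> 2 point(s)
  x = 3: RHS = 1, y in [1, 10]  -> 2 point(s)
  x = 9: RHS = 5, y in [4, 7]  -> 2 point(s)
Affine points: 8. Add the point at infinity: total = 9.

#E(F_11) = 9


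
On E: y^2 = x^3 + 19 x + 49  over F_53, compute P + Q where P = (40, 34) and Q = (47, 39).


P != Q, so use the chord formula.
s = (y2 - y1) / (x2 - x1) = (5) / (7) mod 53 = 31
x3 = s^2 - x1 - x2 mod 53 = 31^2 - 40 - 47 = 26
y3 = s (x1 - x3) - y1 mod 53 = 31 * (40 - 26) - 34 = 29

P + Q = (26, 29)


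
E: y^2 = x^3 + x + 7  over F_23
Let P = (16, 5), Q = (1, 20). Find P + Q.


P != Q, so use the chord formula.
s = (y2 - y1) / (x2 - x1) = (15) / (8) mod 23 = 22
x3 = s^2 - x1 - x2 mod 23 = 22^2 - 16 - 1 = 7
y3 = s (x1 - x3) - y1 mod 23 = 22 * (16 - 7) - 5 = 9

P + Q = (7, 9)


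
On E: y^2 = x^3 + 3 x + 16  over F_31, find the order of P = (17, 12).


Compute successive multiples of P until we hit O:
  1P = (17, 12)
  2P = (11, 4)
  3P = (22, 2)
  4P = (27, 8)
  5P = (7, 15)
  6P = (26, 0)
  7P = (7, 16)
  8P = (27, 23)
  ... (continuing to 12P)
  12P = O

ord(P) = 12


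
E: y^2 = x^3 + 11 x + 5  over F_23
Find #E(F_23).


For each x in F_23, count y with y^2 = x^3 + 11 x + 5 mod 23:
  x = 2: RHS = 12, y in [9, 14]  -> 2 point(s)
  x = 5: RHS = 1, y in [1, 22]  -> 2 point(s)
  x = 11: RHS = 8, y in [10, 13]  -> 2 point(s)
  x = 12: RHS = 2, y in [5, 18]  -> 2 point(s)
  x = 15: RHS = 3, y in [7, 16]  -> 2 point(s)
  x = 18: RHS = 9, y in [3, 20]  -> 2 point(s)
  x = 19: RHS = 12, y in [9, 14]  -> 2 point(s)
  x = 22: RHS = 16, y in [4, 19]  -> 2 point(s)
Affine points: 16. Add the point at infinity: total = 17.

#E(F_23) = 17


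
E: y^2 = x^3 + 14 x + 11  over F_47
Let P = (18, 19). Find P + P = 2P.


Doubling: s = (3 x1^2 + a) / (2 y1)
s = (3*18^2 + 14) / (2*19) mod 47 = 21
x3 = s^2 - 2 x1 mod 47 = 21^2 - 2*18 = 29
y3 = s (x1 - x3) - y1 mod 47 = 21 * (18 - 29) - 19 = 32

2P = (29, 32)


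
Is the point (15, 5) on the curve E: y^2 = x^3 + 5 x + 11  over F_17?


Check whether y^2 = x^3 + 5 x + 11 (mod 17) for (x, y) = (15, 5).
LHS: y^2 = 5^2 mod 17 = 8
RHS: x^3 + 5 x + 11 = 15^3 + 5*15 + 11 mod 17 = 10
LHS != RHS

No, not on the curve


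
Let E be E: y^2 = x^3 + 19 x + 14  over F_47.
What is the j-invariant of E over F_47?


Delta = -16(4 a^3 + 27 b^2) mod 47 = 26
-1728 * (4 a)^3 = -1728 * (4*19)^3 mod 47 = 3
j = 3 * 26^(-1) mod 47 = 20

j = 20 (mod 47)


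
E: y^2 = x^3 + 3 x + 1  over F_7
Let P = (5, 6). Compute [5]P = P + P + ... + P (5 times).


k = 5 = 101_2 (binary, LSB first: 101)
Double-and-add from P = (5, 6):
  bit 0 = 1: acc = O + (5, 6) = (5, 6)
  bit 1 = 0: acc unchanged = (5, 6)
  bit 2 = 1: acc = (5, 6) + (6, 2) = (5, 1)

5P = (5, 1)


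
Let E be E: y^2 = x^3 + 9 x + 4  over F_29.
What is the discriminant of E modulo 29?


4 a^3 + 27 b^2 = 4*9^3 + 27*4^2 = 2916 + 432 = 3348
Delta = -16 * (3348) = -53568
Delta mod 29 = 24

Delta = 24 (mod 29)


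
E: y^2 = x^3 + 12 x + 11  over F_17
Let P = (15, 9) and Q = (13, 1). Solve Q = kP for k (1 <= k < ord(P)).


Enumerate multiples of P until we hit Q = (13, 1):
  1P = (15, 9)
  2P = (2, 14)
  3P = (9, 7)
  4P = (12, 9)
  5P = (7, 8)
  6P = (16, 10)
  7P = (4, 2)
  8P = (14, 4)
  9P = (13, 1)
Match found at i = 9.

k = 9


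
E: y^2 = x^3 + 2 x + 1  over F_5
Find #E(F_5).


For each x in F_5, count y with y^2 = x^3 + 2 x + 1 mod 5:
  x = 0: RHS = 1, y in [1, 4]  -> 2 point(s)
  x = 1: RHS = 4, y in [2, 3]  -> 2 point(s)
  x = 3: RHS = 4, y in [2, 3]  -> 2 point(s)
Affine points: 6. Add the point at infinity: total = 7.

#E(F_5) = 7


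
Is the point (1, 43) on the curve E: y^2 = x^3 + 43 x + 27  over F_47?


Check whether y^2 = x^3 + 43 x + 27 (mod 47) for (x, y) = (1, 43).
LHS: y^2 = 43^2 mod 47 = 16
RHS: x^3 + 43 x + 27 = 1^3 + 43*1 + 27 mod 47 = 24
LHS != RHS

No, not on the curve


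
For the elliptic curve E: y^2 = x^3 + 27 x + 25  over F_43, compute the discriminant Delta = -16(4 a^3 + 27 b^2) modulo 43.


4 a^3 + 27 b^2 = 4*27^3 + 27*25^2 = 78732 + 16875 = 95607
Delta = -16 * (95607) = -1529712
Delta mod 43 = 13

Delta = 13 (mod 43)


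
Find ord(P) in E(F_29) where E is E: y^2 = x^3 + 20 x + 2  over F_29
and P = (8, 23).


Compute successive multiples of P until we hit O:
  1P = (8, 23)
  2P = (19, 7)
  3P = (1, 9)
  4P = (24, 3)
  5P = (4, 1)
  6P = (11, 4)
  7P = (5, 16)
  8P = (15, 9)
  ... (continuing to 23P)
  23P = O

ord(P) = 23


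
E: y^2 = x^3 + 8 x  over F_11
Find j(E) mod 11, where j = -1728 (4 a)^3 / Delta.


Delta = -16(4 a^3 + 27 b^2) mod 11 = 1
-1728 * (4 a)^3 = -1728 * (4*8)^3 mod 11 = 1
j = 1 * 1^(-1) mod 11 = 1

j = 1 (mod 11)


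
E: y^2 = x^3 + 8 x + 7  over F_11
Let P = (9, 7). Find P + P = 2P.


Doubling: s = (3 x1^2 + a) / (2 y1)
s = (3*9^2 + 8) / (2*7) mod 11 = 3
x3 = s^2 - 2 x1 mod 11 = 3^2 - 2*9 = 2
y3 = s (x1 - x3) - y1 mod 11 = 3 * (9 - 2) - 7 = 3

2P = (2, 3)


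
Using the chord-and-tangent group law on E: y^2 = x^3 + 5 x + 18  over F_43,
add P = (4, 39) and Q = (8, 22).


P != Q, so use the chord formula.
s = (y2 - y1) / (x2 - x1) = (26) / (4) mod 43 = 28
x3 = s^2 - x1 - x2 mod 43 = 28^2 - 4 - 8 = 41
y3 = s (x1 - x3) - y1 mod 43 = 28 * (4 - 41) - 39 = 0

P + Q = (41, 0)


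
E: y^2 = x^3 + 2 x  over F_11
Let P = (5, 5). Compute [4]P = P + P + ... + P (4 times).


k = 4 = 100_2 (binary, LSB first: 001)
Double-and-add from P = (5, 5):
  bit 0 = 0: acc unchanged = O
  bit 1 = 0: acc unchanged = O
  bit 2 = 1: acc = O + (1, 5) = (1, 5)

4P = (1, 5)


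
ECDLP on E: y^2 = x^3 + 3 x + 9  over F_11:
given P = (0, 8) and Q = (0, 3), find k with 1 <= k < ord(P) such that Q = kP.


Enumerate multiples of P until we hit Q = (0, 3):
  1P = (0, 8)
  2P = (3, 10)
  3P = (6, 10)
  4P = (10, 7)
  5P = (2, 1)
  6P = (2, 10)
  7P = (10, 4)
  8P = (6, 1)
  9P = (3, 1)
  10P = (0, 3)
Match found at i = 10.

k = 10


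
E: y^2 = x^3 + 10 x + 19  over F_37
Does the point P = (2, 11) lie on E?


Check whether y^2 = x^3 + 10 x + 19 (mod 37) for (x, y) = (2, 11).
LHS: y^2 = 11^2 mod 37 = 10
RHS: x^3 + 10 x + 19 = 2^3 + 10*2 + 19 mod 37 = 10
LHS = RHS

Yes, on the curve


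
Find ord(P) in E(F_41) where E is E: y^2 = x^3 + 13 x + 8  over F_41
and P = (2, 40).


Compute successive multiples of P until we hit O:
  1P = (2, 40)
  2P = (19, 29)
  3P = (19, 12)
  4P = (2, 1)
  5P = O

ord(P) = 5


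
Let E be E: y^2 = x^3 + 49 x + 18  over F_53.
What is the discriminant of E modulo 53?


4 a^3 + 27 b^2 = 4*49^3 + 27*18^2 = 470596 + 8748 = 479344
Delta = -16 * (479344) = -7669504
Delta mod 53 = 20

Delta = 20 (mod 53)


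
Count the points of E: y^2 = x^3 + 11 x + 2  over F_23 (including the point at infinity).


For each x in F_23, count y with y^2 = x^3 + 11 x + 2 mod 23:
  x = 0: RHS = 2, y in [5, 18]  -> 2 point(s)
  x = 2: RHS = 9, y in [3, 20]  -> 2 point(s)
  x = 3: RHS = 16, y in [4, 19]  -> 2 point(s)
  x = 4: RHS = 18, y in [8, 15]  -> 2 point(s)
  x = 6: RHS = 8, y in [10, 13]  -> 2 point(s)
  x = 7: RHS = 8, y in [10, 13]  -> 2 point(s)
  x = 8: RHS = 4, y in [2, 21]  -> 2 point(s)
  x = 9: RHS = 2, y in [5, 18]  -> 2 point(s)
  x = 10: RHS = 8, y in [10, 13]  -> 2 point(s)
  x = 14: RHS = 2, y in [5, 18]  -> 2 point(s)
  x = 15: RHS = 0, y in [0]  -> 1 point(s)
  x = 18: RHS = 6, y in [11, 12]  -> 2 point(s)
  x = 19: RHS = 9, y in [3, 20]  -> 2 point(s)
  x = 21: RHS = 18, y in [8, 15]  -> 2 point(s)
  x = 22: RHS = 13, y in [6, 17]  -> 2 point(s)
Affine points: 29. Add the point at infinity: total = 30.

#E(F_23) = 30


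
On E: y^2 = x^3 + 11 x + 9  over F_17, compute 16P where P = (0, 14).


k = 16 = 10000_2 (binary, LSB first: 00001)
Double-and-add from P = (0, 14):
  bit 0 = 0: acc unchanged = O
  bit 1 = 0: acc unchanged = O
  bit 2 = 0: acc unchanged = O
  bit 3 = 0: acc unchanged = O
  bit 4 = 1: acc = O + (5, 6) = (5, 6)

16P = (5, 6)


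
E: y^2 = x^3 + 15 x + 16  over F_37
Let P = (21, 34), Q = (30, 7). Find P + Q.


P != Q, so use the chord formula.
s = (y2 - y1) / (x2 - x1) = (10) / (9) mod 37 = 34
x3 = s^2 - x1 - x2 mod 37 = 34^2 - 21 - 30 = 32
y3 = s (x1 - x3) - y1 mod 37 = 34 * (21 - 32) - 34 = 36

P + Q = (32, 36)


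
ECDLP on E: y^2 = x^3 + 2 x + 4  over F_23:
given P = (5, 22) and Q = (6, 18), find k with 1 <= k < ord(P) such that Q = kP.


Enumerate multiples of P until we hit Q = (6, 18):
  1P = (5, 22)
  2P = (6, 5)
  3P = (2, 19)
  4P = (17, 12)
  5P = (10, 9)
  6P = (12, 10)
  7P = (8, 16)
  8P = (14, 19)
  9P = (22, 22)
  10P = (19, 1)
  11P = (7, 4)
  12P = (0, 2)
  13P = (11, 0)
  14P = (0, 21)
  15P = (7, 19)
  16P = (19, 22)
  17P = (22, 1)
  18P = (14, 4)
  19P = (8, 7)
  20P = (12, 13)
  21P = (10, 14)
  22P = (17, 11)
  23P = (2, 4)
  24P = (6, 18)
Match found at i = 24.

k = 24


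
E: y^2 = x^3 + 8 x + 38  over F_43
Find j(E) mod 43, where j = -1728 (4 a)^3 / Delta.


Delta = -16(4 a^3 + 27 b^2) mod 43 = 34
-1728 * (4 a)^3 = -1728 * (4*8)^3 mod 43 = 27
j = 27 * 34^(-1) mod 43 = 40

j = 40 (mod 43)


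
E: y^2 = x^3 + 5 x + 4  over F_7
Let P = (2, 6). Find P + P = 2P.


Doubling: s = (3 x1^2 + a) / (2 y1)
s = (3*2^2 + 5) / (2*6) mod 7 = 2
x3 = s^2 - 2 x1 mod 7 = 2^2 - 2*2 = 0
y3 = s (x1 - x3) - y1 mod 7 = 2 * (2 - 0) - 6 = 5

2P = (0, 5)


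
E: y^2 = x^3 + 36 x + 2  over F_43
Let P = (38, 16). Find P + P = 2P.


Doubling: s = (3 x1^2 + a) / (2 y1)
s = (3*38^2 + 36) / (2*16) mod 43 = 29
x3 = s^2 - 2 x1 mod 43 = 29^2 - 2*38 = 34
y3 = s (x1 - x3) - y1 mod 43 = 29 * (38 - 34) - 16 = 14

2P = (34, 14)


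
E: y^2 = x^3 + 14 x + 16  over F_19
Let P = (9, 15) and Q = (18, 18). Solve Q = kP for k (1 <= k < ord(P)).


Enumerate multiples of P until we hit Q = (18, 18):
  1P = (9, 15)
  2P = (18, 1)
  3P = (16, 17)
  4P = (3, 3)
  5P = (11, 0)
  6P = (3, 16)
  7P = (16, 2)
  8P = (18, 18)
Match found at i = 8.

k = 8


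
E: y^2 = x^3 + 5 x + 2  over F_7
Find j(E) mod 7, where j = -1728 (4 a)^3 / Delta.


Delta = -16(4 a^3 + 27 b^2) mod 7 = 2
-1728 * (4 a)^3 = -1728 * (4*5)^3 mod 7 = 6
j = 6 * 2^(-1) mod 7 = 3

j = 3 (mod 7)


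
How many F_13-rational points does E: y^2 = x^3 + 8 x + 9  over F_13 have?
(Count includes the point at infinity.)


For each x in F_13, count y with y^2 = x^3 + 8 x + 9 mod 13:
  x = 0: RHS = 9, y in [3, 10]  -> 2 point(s)
  x = 4: RHS = 1, y in [1, 12]  -> 2 point(s)
  x = 6: RHS = 0, y in [0]  -> 1 point(s)
  x = 8: RHS = 0, y in [0]  -> 1 point(s)
  x = 9: RHS = 4, y in [2, 11]  -> 2 point(s)
  x = 10: RHS = 10, y in [6, 7]  -> 2 point(s)
  x = 12: RHS = 0, y in [0]  -> 1 point(s)
Affine points: 11. Add the point at infinity: total = 12.

#E(F_13) = 12


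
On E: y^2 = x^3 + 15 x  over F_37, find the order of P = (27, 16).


Compute successive multiples of P until we hit O:
  1P = (27, 16)
  2P = (30, 25)
  3P = (26, 24)
  4P = (11, 4)
  5P = (25, 4)
  6P = (21, 20)
  7P = (10, 22)
  8P = (16, 28)
  ... (continuing to 25P)
  25P = O

ord(P) = 25


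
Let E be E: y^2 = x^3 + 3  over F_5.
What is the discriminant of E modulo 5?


4 a^3 + 27 b^2 = 4*0^3 + 27*3^2 = 0 + 243 = 243
Delta = -16 * (243) = -3888
Delta mod 5 = 2

Delta = 2 (mod 5)


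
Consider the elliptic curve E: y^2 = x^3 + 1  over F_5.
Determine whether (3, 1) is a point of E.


Check whether y^2 = x^3 + 0 x + 1 (mod 5) for (x, y) = (3, 1).
LHS: y^2 = 1^2 mod 5 = 1
RHS: x^3 + 0 x + 1 = 3^3 + 0*3 + 1 mod 5 = 3
LHS != RHS

No, not on the curve


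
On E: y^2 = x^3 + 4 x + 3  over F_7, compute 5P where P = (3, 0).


k = 5 = 101_2 (binary, LSB first: 101)
Double-and-add from P = (3, 0):
  bit 0 = 1: acc = O + (3, 0) = (3, 0)
  bit 1 = 0: acc unchanged = (3, 0)
  bit 2 = 1: acc = (3, 0) + O = (3, 0)

5P = (3, 0)


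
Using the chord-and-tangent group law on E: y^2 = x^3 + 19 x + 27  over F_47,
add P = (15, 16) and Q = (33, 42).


P != Q, so use the chord formula.
s = (y2 - y1) / (x2 - x1) = (26) / (18) mod 47 = 38
x3 = s^2 - x1 - x2 mod 47 = 38^2 - 15 - 33 = 33
y3 = s (x1 - x3) - y1 mod 47 = 38 * (15 - 33) - 16 = 5

P + Q = (33, 5)


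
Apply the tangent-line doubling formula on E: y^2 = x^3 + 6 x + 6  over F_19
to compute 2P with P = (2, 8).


Doubling: s = (3 x1^2 + a) / (2 y1)
s = (3*2^2 + 6) / (2*8) mod 19 = 13
x3 = s^2 - 2 x1 mod 19 = 13^2 - 2*2 = 13
y3 = s (x1 - x3) - y1 mod 19 = 13 * (2 - 13) - 8 = 1

2P = (13, 1)


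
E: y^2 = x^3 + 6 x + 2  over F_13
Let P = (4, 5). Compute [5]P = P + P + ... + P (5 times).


k = 5 = 101_2 (binary, LSB first: 101)
Double-and-add from P = (4, 5):
  bit 0 = 1: acc = O + (4, 5) = (4, 5)
  bit 1 = 0: acc unchanged = (4, 5)
  bit 2 = 1: acc = (4, 5) + (4, 5) = (4, 8)

5P = (4, 8)


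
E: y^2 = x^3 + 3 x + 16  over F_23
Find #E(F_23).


For each x in F_23, count y with y^2 = x^3 + 3 x + 16 mod 23:
  x = 0: RHS = 16, y in [4, 19]  -> 2 point(s)
  x = 3: RHS = 6, y in [11, 12]  -> 2 point(s)
  x = 4: RHS = 0, y in [0]  -> 1 point(s)
  x = 5: RHS = 18, y in [8, 15]  -> 2 point(s)
  x = 7: RHS = 12, y in [9, 14]  -> 2 point(s)
  x = 8: RHS = 0, y in [0]  -> 1 point(s)
  x = 9: RHS = 13, y in [6, 17]  -> 2 point(s)
  x = 11: RHS = 0, y in [0]  -> 1 point(s)
  x = 12: RHS = 9, y in [3, 20]  -> 2 point(s)
  x = 15: RHS = 9, y in [3, 20]  -> 2 point(s)
  x = 17: RHS = 12, y in [9, 14]  -> 2 point(s)
  x = 19: RHS = 9, y in [3, 20]  -> 2 point(s)
  x = 20: RHS = 3, y in [7, 16]  -> 2 point(s)
  x = 21: RHS = 2, y in [5, 18]  -> 2 point(s)
  x = 22: RHS = 12, y in [9, 14]  -> 2 point(s)
Affine points: 27. Add the point at infinity: total = 28.

#E(F_23) = 28


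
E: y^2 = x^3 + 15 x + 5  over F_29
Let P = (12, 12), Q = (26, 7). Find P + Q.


P != Q, so use the chord formula.
s = (y2 - y1) / (x2 - x1) = (24) / (14) mod 29 = 10
x3 = s^2 - x1 - x2 mod 29 = 10^2 - 12 - 26 = 4
y3 = s (x1 - x3) - y1 mod 29 = 10 * (12 - 4) - 12 = 10

P + Q = (4, 10)


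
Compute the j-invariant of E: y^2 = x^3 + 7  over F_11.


Delta = -16(4 a^3 + 27 b^2) mod 11 = 7
-1728 * (4 a)^3 = -1728 * (4*0)^3 mod 11 = 0
j = 0 * 7^(-1) mod 11 = 0

j = 0 (mod 11)


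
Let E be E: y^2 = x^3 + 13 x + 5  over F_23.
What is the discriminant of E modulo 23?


4 a^3 + 27 b^2 = 4*13^3 + 27*5^2 = 8788 + 675 = 9463
Delta = -16 * (9463) = -151408
Delta mod 23 = 1

Delta = 1 (mod 23)


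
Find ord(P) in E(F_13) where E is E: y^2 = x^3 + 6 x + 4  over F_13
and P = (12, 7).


Compute successive multiples of P until we hit O:
  1P = (12, 7)
  2P = (5, 4)
  3P = (6, 3)
  4P = (7, 5)
  5P = (3, 7)
  6P = (11, 6)
  7P = (4, 1)
  8P = (0, 2)
  ... (continuing to 17P)
  17P = O

ord(P) = 17


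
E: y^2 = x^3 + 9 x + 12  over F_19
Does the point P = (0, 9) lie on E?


Check whether y^2 = x^3 + 9 x + 12 (mod 19) for (x, y) = (0, 9).
LHS: y^2 = 9^2 mod 19 = 5
RHS: x^3 + 9 x + 12 = 0^3 + 9*0 + 12 mod 19 = 12
LHS != RHS

No, not on the curve


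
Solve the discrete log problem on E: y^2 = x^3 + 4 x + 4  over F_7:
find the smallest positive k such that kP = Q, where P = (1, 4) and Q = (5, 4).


Enumerate multiples of P until we hit Q = (5, 4):
  1P = (1, 4)
  2P = (5, 3)
  3P = (5, 4)
Match found at i = 3.

k = 3


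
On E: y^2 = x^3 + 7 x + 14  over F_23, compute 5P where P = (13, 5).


k = 5 = 101_2 (binary, LSB first: 101)
Double-and-add from P = (13, 5):
  bit 0 = 1: acc = O + (13, 5) = (13, 5)
  bit 1 = 0: acc unchanged = (13, 5)
  bit 2 = 1: acc = (13, 5) + (22, 12) = (17, 20)

5P = (17, 20)


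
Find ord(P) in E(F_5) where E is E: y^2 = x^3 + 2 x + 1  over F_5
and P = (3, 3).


Compute successive multiples of P until we hit O:
  1P = (3, 3)
  2P = (0, 4)
  3P = (1, 3)
  4P = (1, 2)
  5P = (0, 1)
  6P = (3, 2)
  7P = O

ord(P) = 7


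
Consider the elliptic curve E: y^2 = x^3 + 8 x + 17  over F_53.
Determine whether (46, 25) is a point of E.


Check whether y^2 = x^3 + 8 x + 17 (mod 53) for (x, y) = (46, 25).
LHS: y^2 = 25^2 mod 53 = 42
RHS: x^3 + 8 x + 17 = 46^3 + 8*46 + 17 mod 53 = 42
LHS = RHS

Yes, on the curve


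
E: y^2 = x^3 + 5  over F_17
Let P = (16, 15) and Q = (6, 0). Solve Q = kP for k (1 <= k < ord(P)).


Enumerate multiples of P until we hit Q = (6, 0):
  1P = (16, 15)
  2P = (10, 6)
  3P = (6, 0)
Match found at i = 3.

k = 3


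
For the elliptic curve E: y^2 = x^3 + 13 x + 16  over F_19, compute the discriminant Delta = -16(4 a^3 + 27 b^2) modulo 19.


4 a^3 + 27 b^2 = 4*13^3 + 27*16^2 = 8788 + 6912 = 15700
Delta = -16 * (15700) = -251200
Delta mod 19 = 18

Delta = 18 (mod 19)


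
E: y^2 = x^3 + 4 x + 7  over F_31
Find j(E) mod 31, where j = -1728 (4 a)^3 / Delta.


Delta = -16(4 a^3 + 27 b^2) mod 31 = 1
-1728 * (4 a)^3 = -1728 * (4*4)^3 mod 31 = 1
j = 1 * 1^(-1) mod 31 = 1

j = 1 (mod 31)


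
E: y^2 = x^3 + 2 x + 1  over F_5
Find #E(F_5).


For each x in F_5, count y with y^2 = x^3 + 2 x + 1 mod 5:
  x = 0: RHS = 1, y in [1, 4]  -> 2 point(s)
  x = 1: RHS = 4, y in [2, 3]  -> 2 point(s)
  x = 3: RHS = 4, y in [2, 3]  -> 2 point(s)
Affine points: 6. Add the point at infinity: total = 7.

#E(F_5) = 7


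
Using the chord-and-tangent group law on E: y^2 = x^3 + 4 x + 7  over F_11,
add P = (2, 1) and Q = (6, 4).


P != Q, so use the chord formula.
s = (y2 - y1) / (x2 - x1) = (3) / (4) mod 11 = 9
x3 = s^2 - x1 - x2 mod 11 = 9^2 - 2 - 6 = 7
y3 = s (x1 - x3) - y1 mod 11 = 9 * (2 - 7) - 1 = 9

P + Q = (7, 9)


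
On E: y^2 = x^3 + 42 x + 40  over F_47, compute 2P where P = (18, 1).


Doubling: s = (3 x1^2 + a) / (2 y1)
s = (3*18^2 + 42) / (2*1) mod 47 = 37
x3 = s^2 - 2 x1 mod 47 = 37^2 - 2*18 = 17
y3 = s (x1 - x3) - y1 mod 47 = 37 * (18 - 17) - 1 = 36

2P = (17, 36)


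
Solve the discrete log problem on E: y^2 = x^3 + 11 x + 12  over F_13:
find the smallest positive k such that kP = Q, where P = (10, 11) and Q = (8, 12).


Enumerate multiples of P until we hit Q = (8, 12):
  1P = (10, 11)
  2P = (2, 4)
  3P = (4, 4)
  4P = (0, 5)
  5P = (7, 9)
  6P = (8, 12)
Match found at i = 6.

k = 6


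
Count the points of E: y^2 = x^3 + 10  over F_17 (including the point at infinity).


For each x in F_17, count y with y^2 = x^3 + 0 x + 10 mod 17:
  x = 2: RHS = 1, y in [1, 16]  -> 2 point(s)
  x = 5: RHS = 16, y in [4, 13]  -> 2 point(s)
  x = 7: RHS = 13, y in [8, 9]  -> 2 point(s)
  x = 9: RHS = 8, y in [5, 12]  -> 2 point(s)
  x = 11: RHS = 15, y in [7, 10]  -> 2 point(s)
  x = 12: RHS = 4, y in [2, 15]  -> 2 point(s)
  x = 14: RHS = 0, y in [0]  -> 1 point(s)
  x = 15: RHS = 2, y in [6, 11]  -> 2 point(s)
  x = 16: RHS = 9, y in [3, 14]  -> 2 point(s)
Affine points: 17. Add the point at infinity: total = 18.

#E(F_17) = 18


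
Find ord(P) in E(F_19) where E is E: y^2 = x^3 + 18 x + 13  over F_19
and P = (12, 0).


Compute successive multiples of P until we hit O:
  1P = (12, 0)
  2P = O

ord(P) = 2


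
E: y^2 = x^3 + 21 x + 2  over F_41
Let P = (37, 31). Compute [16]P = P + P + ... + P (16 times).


k = 16 = 10000_2 (binary, LSB first: 00001)
Double-and-add from P = (37, 31):
  bit 0 = 0: acc unchanged = O
  bit 1 = 0: acc unchanged = O
  bit 2 = 0: acc unchanged = O
  bit 3 = 0: acc unchanged = O
  bit 4 = 1: acc = O + (3, 25) = (3, 25)

16P = (3, 25)


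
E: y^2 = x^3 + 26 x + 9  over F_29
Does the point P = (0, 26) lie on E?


Check whether y^2 = x^3 + 26 x + 9 (mod 29) for (x, y) = (0, 26).
LHS: y^2 = 26^2 mod 29 = 9
RHS: x^3 + 26 x + 9 = 0^3 + 26*0 + 9 mod 29 = 9
LHS = RHS

Yes, on the curve


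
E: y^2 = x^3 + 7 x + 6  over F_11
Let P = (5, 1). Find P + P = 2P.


Doubling: s = (3 x1^2 + a) / (2 y1)
s = (3*5^2 + 7) / (2*1) mod 11 = 8
x3 = s^2 - 2 x1 mod 11 = 8^2 - 2*5 = 10
y3 = s (x1 - x3) - y1 mod 11 = 8 * (5 - 10) - 1 = 3

2P = (10, 3)


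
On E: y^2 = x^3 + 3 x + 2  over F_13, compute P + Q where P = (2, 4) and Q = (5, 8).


P != Q, so use the chord formula.
s = (y2 - y1) / (x2 - x1) = (4) / (3) mod 13 = 10
x3 = s^2 - x1 - x2 mod 13 = 10^2 - 2 - 5 = 2
y3 = s (x1 - x3) - y1 mod 13 = 10 * (2 - 2) - 4 = 9

P + Q = (2, 9)


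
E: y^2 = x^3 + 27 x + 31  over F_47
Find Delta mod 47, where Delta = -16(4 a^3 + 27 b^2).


4 a^3 + 27 b^2 = 4*27^3 + 27*31^2 = 78732 + 25947 = 104679
Delta = -16 * (104679) = -1674864
Delta mod 47 = 28

Delta = 28 (mod 47)


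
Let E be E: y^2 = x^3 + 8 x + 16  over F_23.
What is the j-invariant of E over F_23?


Delta = -16(4 a^3 + 27 b^2) mod 23 = 22
-1728 * (4 a)^3 = -1728 * (4*8)^3 mod 23 = 21
j = 21 * 22^(-1) mod 23 = 2

j = 2 (mod 23)


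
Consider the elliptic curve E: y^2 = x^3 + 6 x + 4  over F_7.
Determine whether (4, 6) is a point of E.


Check whether y^2 = x^3 + 6 x + 4 (mod 7) for (x, y) = (4, 6).
LHS: y^2 = 6^2 mod 7 = 1
RHS: x^3 + 6 x + 4 = 4^3 + 6*4 + 4 mod 7 = 1
LHS = RHS

Yes, on the curve


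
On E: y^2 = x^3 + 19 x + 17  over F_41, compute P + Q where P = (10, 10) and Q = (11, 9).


P != Q, so use the chord formula.
s = (y2 - y1) / (x2 - x1) = (40) / (1) mod 41 = 40
x3 = s^2 - x1 - x2 mod 41 = 40^2 - 10 - 11 = 21
y3 = s (x1 - x3) - y1 mod 41 = 40 * (10 - 21) - 10 = 1

P + Q = (21, 1)


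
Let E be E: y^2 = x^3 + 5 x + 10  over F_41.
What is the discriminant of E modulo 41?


4 a^3 + 27 b^2 = 4*5^3 + 27*10^2 = 500 + 2700 = 3200
Delta = -16 * (3200) = -51200
Delta mod 41 = 9

Delta = 9 (mod 41)


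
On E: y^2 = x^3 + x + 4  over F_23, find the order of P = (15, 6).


Compute successive multiples of P until we hit O:
  1P = (15, 6)
  2P = (18, 9)
  3P = (14, 18)
  4P = (0, 21)
  5P = (9, 11)
  6P = (8, 15)
  7P = (4, 16)
  8P = (13, 11)
  ... (continuing to 29P)
  29P = O

ord(P) = 29


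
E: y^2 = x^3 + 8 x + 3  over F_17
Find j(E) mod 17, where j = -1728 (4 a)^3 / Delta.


Delta = -16(4 a^3 + 27 b^2) mod 17 = 13
-1728 * (4 a)^3 = -1728 * (4*8)^3 mod 17 = 3
j = 3 * 13^(-1) mod 17 = 12

j = 12 (mod 17)


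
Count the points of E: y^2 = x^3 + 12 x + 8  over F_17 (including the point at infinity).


For each x in F_17, count y with y^2 = x^3 + 12 x + 8 mod 17:
  x = 0: RHS = 8, y in [5, 12]  -> 2 point(s)
  x = 1: RHS = 4, y in [2, 15]  -> 2 point(s)
  x = 4: RHS = 1, y in [1, 16]  -> 2 point(s)
  x = 8: RHS = 4, y in [2, 15]  -> 2 point(s)
  x = 11: RHS = 9, y in [3, 14]  -> 2 point(s)
  x = 13: RHS = 15, y in [7, 10]  -> 2 point(s)
  x = 14: RHS = 13, y in [8, 9]  -> 2 point(s)
Affine points: 14. Add the point at infinity: total = 15.

#E(F_17) = 15


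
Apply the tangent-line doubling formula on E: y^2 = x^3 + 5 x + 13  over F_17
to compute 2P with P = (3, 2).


Doubling: s = (3 x1^2 + a) / (2 y1)
s = (3*3^2 + 5) / (2*2) mod 17 = 8
x3 = s^2 - 2 x1 mod 17 = 8^2 - 2*3 = 7
y3 = s (x1 - x3) - y1 mod 17 = 8 * (3 - 7) - 2 = 0

2P = (7, 0)


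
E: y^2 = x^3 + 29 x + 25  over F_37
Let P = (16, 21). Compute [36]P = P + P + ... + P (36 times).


k = 36 = 100100_2 (binary, LSB first: 001001)
Double-and-add from P = (16, 21):
  bit 0 = 0: acc unchanged = O
  bit 1 = 0: acc unchanged = O
  bit 2 = 1: acc = O + (29, 24) = (29, 24)
  bit 3 = 0: acc unchanged = (29, 24)
  bit 4 = 0: acc unchanged = (29, 24)
  bit 5 = 1: acc = (29, 24) + (0, 5) = (20, 24)

36P = (20, 24)


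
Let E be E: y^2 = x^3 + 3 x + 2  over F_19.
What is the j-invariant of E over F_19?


Delta = -16(4 a^3 + 27 b^2) mod 19 = 2
-1728 * (4 a)^3 = -1728 * (4*3)^3 mod 19 = 18
j = 18 * 2^(-1) mod 19 = 9

j = 9 (mod 19)


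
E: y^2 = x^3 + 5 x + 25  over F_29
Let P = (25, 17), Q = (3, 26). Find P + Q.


P != Q, so use the chord formula.
s = (y2 - y1) / (x2 - x1) = (9) / (7) mod 29 = 22
x3 = s^2 - x1 - x2 mod 29 = 22^2 - 25 - 3 = 21
y3 = s (x1 - x3) - y1 mod 29 = 22 * (25 - 21) - 17 = 13

P + Q = (21, 13)


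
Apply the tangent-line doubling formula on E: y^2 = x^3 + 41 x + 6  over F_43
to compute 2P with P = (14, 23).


Doubling: s = (3 x1^2 + a) / (2 y1)
s = (3*14^2 + 41) / (2*23) mod 43 = 9
x3 = s^2 - 2 x1 mod 43 = 9^2 - 2*14 = 10
y3 = s (x1 - x3) - y1 mod 43 = 9 * (14 - 10) - 23 = 13

2P = (10, 13)


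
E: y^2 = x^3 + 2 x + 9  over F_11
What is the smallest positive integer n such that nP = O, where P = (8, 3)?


Compute successive multiples of P until we hit O:
  1P = (8, 3)
  2P = (4, 9)
  3P = (4, 2)
  4P = (8, 8)
  5P = O

ord(P) = 5


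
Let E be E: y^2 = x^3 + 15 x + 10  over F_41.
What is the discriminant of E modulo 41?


4 a^3 + 27 b^2 = 4*15^3 + 27*10^2 = 13500 + 2700 = 16200
Delta = -16 * (16200) = -259200
Delta mod 41 = 2

Delta = 2 (mod 41)


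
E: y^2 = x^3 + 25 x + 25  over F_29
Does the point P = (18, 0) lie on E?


Check whether y^2 = x^3 + 25 x + 25 (mod 29) for (x, y) = (18, 0).
LHS: y^2 = 0^2 mod 29 = 0
RHS: x^3 + 25 x + 25 = 18^3 + 25*18 + 25 mod 29 = 14
LHS != RHS

No, not on the curve


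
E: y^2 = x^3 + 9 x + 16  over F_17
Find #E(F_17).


For each x in F_17, count y with y^2 = x^3 + 9 x + 16 mod 17:
  x = 0: RHS = 16, y in [4, 13]  -> 2 point(s)
  x = 1: RHS = 9, y in [3, 14]  -> 2 point(s)
  x = 2: RHS = 8, y in [5, 12]  -> 2 point(s)
  x = 3: RHS = 2, y in [6, 11]  -> 2 point(s)
  x = 5: RHS = 16, y in [4, 13]  -> 2 point(s)
  x = 10: RHS = 1, y in [1, 16]  -> 2 point(s)
  x = 11: RHS = 1, y in [1, 16]  -> 2 point(s)
  x = 12: RHS = 16, y in [4, 13]  -> 2 point(s)
  x = 13: RHS = 1, y in [1, 16]  -> 2 point(s)
  x = 14: RHS = 13, y in [8, 9]  -> 2 point(s)
Affine points: 20. Add the point at infinity: total = 21.

#E(F_17) = 21


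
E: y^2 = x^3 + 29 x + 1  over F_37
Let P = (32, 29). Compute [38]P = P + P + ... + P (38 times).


k = 38 = 100110_2 (binary, LSB first: 011001)
Double-and-add from P = (32, 29):
  bit 0 = 0: acc unchanged = O
  bit 1 = 1: acc = O + (6, 24) = (6, 24)
  bit 2 = 1: acc = (6, 24) + (26, 33) = (4, 25)
  bit 3 = 0: acc unchanged = (4, 25)
  bit 4 = 0: acc unchanged = (4, 25)
  bit 5 = 1: acc = (4, 25) + (18, 18) = (6, 13)

38P = (6, 13)


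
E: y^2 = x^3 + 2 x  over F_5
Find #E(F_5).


For each x in F_5, count y with y^2 = x^3 + 2 x + 0 mod 5:
  x = 0: RHS = 0, y in [0]  -> 1 point(s)
Affine points: 1. Add the point at infinity: total = 2.

#E(F_5) = 2
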